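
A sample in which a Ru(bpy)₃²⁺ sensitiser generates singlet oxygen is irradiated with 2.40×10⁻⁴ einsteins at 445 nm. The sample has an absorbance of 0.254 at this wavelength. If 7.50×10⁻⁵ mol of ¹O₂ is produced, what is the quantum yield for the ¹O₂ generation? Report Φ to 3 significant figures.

Fraction absorbed: 1 − 10^(−0.254) = 0.4428.
Photons absorbed: 0.4428 × 2.40×10⁻⁴ = 1.063×10⁻⁴ mol.
Φ = 7.50×10⁻⁵ mol / 1.063×10⁻⁴ mol photons = 0.706.

Φ = 0.706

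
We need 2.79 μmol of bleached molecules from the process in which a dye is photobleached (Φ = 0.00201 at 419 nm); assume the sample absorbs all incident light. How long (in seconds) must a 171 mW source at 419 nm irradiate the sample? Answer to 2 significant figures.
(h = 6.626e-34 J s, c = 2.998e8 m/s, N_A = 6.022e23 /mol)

t ≈ 2300 s

Product: 2.79 μmol = 2.79e-6 mol.
Photons that must be absorbed: 2.79e-6 / 0.00201 = 0.001388 mol.
Photon energy: hc/λ = 4.741e-19 J; per mole, 2.855e5 J mol⁻¹.
Energy required: 0.001388 × 2.855e5 = 396.3 J.
Time: 396.3 J / 0.171 W = 2300 s.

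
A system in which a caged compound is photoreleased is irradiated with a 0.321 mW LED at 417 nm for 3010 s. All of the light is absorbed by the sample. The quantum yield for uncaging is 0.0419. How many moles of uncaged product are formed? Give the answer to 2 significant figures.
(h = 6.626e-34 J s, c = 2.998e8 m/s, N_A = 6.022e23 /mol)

Photon energy at 417 nm: hc/λ = (6.626e-34)(2.998e8)/(417e-9) = 4.764e-19 J.
Energy delivered: (0.321 mW)(3010 s) = 0.9662 J.
Photons incident: 0.9662 / 4.764e-19 = 2.028e18, i.e. 2.028e18/6.022e23 = 3.368e-6 mol.
Product: Φ × n_abs = 0.0419 × 3.368e-6 = 1.411e-7 mol.

1.4e-7 mol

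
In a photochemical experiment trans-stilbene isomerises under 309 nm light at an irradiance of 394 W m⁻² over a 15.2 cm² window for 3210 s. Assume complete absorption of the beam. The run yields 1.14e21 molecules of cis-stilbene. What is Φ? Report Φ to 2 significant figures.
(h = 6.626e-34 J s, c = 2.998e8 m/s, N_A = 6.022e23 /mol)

Product: 1.14e21 / 6.022e23 = 0.001893 mol.
Photon energy at 309 nm: hc/λ = (6.626e-34)(2.998e8)/(309e-9) = 6.429e-19 J.
Energy delivered: (394 W m⁻²)(15.2e-4 m²)(3210 s) = 1922 J.
Photons incident: 1922 / 6.429e-19 = 2.990e21, i.e. 2.990e21/6.022e23 = 0.004965 mol.
Φ = 0.001893 mol / 0.004965 mol photons = 0.38.

Φ = 0.38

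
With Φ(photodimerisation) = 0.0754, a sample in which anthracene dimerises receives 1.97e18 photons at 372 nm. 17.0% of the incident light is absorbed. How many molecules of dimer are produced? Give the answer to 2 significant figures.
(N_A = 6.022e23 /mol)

2.5e16 molecules

Moles of photons: 1.97e18 / 6.022e23 = 3.271e-6 mol.
Photons absorbed: 0.170 × 3.271e-6 = 5.561e-7 mol.
Product: Φ × n_abs = 0.0754 × 5.561e-7 = 4.193e-8 mol.
As a count: 4.193e-8 × 6.022e23 = 2.5e16.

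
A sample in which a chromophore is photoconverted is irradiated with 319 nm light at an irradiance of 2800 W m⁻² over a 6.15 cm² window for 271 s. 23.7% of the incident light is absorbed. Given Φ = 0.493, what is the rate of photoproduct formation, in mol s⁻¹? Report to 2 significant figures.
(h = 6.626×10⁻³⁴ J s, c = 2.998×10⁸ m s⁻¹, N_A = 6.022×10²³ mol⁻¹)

Photon energy at 319 nm: hc/λ = (6.626×10⁻³⁴)(2.998×10⁸)/(319×10⁻⁹) = 6.227×10⁻¹⁹ J.
Energy delivered: (2800 W m⁻²)(6.15×10⁻⁴ m²)(271 s) = 466.7 J.
Photons incident: 466.7 / 6.227×10⁻¹⁹ = 7.495×10²⁰, i.e. 7.495×10²⁰/6.022×10²³ = 0.001245 mol.
Photons absorbed: 0.237 × 0.001245 = 2.951×10⁻⁴ mol.
Product formed: 0.493 × 2.951×10⁻⁴ = 1.455×10⁻⁴ mol.
Rate: 1.455×10⁻⁴ / 271 s = 5.4×10⁻⁷ mol s⁻¹.

5.4×10⁻⁷ mol s⁻¹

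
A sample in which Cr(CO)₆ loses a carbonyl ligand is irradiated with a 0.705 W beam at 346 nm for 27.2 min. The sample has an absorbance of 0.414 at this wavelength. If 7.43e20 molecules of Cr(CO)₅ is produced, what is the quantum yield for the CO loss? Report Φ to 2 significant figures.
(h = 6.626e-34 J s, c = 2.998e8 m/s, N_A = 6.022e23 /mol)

Product: 7.43e20 / 6.022e23 = 0.001234 mol.
Photon energy at 346 nm: hc/λ = (6.626e-34)(2.998e8)/(346e-9) = 5.741e-19 J.
Energy delivered: (0.705 W)(1632 s) = 1151 J.
Photons incident: 1151 / 5.741e-19 = 2.005e21, i.e. 2.005e21/6.022e23 = 0.003329 mol.
Fraction absorbed: 1 − 10^(−0.414) = 0.6145.
Photons absorbed: 0.6145 × 0.003329 = 0.002046 mol.
Φ = 0.001234 mol / 0.002046 mol photons = 0.60.

Φ = 0.60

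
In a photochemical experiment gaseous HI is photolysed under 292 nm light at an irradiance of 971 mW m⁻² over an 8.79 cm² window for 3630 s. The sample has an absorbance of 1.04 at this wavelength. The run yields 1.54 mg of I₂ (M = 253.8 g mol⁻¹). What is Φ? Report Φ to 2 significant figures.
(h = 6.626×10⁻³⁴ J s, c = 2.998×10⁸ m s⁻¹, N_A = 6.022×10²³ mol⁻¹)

Product: 1.54 mg / 253.8 g mol⁻¹ = 6.068×10⁻⁶ mol.
Photon energy at 292 nm: hc/λ = (6.626×10⁻³⁴)(2.998×10⁸)/(292×10⁻⁹) = 6.803×10⁻¹⁹ J.
Energy delivered: (971 mW m⁻²)(8.79×10⁻⁴ m²)(3630 s) = 3.098 J.
Photons incident: 3.098 / 6.803×10⁻¹⁹ = 4.554×10¹⁸, i.e. 4.554×10¹⁸/6.022×10²³ = 7.562×10⁻⁶ mol.
Fraction absorbed: 1 − 10^(−1.04) = 0.9088.
Photons absorbed: 0.9088 × 7.562×10⁻⁶ = 6.872×10⁻⁶ mol.
Φ = 6.068×10⁻⁶ mol / 6.872×10⁻⁶ mol photons = 0.88.

Φ = 0.88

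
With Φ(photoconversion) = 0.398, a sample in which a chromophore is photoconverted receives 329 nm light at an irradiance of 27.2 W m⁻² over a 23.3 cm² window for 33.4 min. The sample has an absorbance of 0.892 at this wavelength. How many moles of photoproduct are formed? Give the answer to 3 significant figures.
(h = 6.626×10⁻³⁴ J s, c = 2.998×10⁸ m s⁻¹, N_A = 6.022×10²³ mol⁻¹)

Photon energy at 329 nm: hc/λ = (6.626×10⁻³⁴)(2.998×10⁸)/(329×10⁻⁹) = 6.038×10⁻¹⁹ J.
Energy delivered: (27.2 W m⁻²)(23.3×10⁻⁴ m²)(2004 s) = 127.0 J.
Photons incident: 127.0 / 6.038×10⁻¹⁹ = 2.103×10²⁰, i.e. 2.103×10²⁰/6.022×10²³ = 3.492×10⁻⁴ mol.
Fraction absorbed: 1 − 10^(−0.892) = 0.8718.
Photons absorbed: 0.8718 × 3.492×10⁻⁴ = 3.044×10⁻⁴ mol.
Product: Φ × n_abs = 0.398 × 3.044×10⁻⁴ = 1.212×10⁻⁴ mol.

1.21×10⁻⁴ mol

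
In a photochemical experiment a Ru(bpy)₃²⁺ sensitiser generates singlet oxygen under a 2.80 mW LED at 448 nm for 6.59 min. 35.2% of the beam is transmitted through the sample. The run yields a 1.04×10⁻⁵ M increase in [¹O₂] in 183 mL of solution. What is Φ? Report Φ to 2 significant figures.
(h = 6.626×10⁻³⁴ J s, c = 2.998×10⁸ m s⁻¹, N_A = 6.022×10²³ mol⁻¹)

Φ = 0.71

Product: (1.04×10⁻⁵ M)(0.183 L) = 1.903×10⁻⁶ mol.
Photon energy at 448 nm: hc/λ = (6.626×10⁻³⁴)(2.998×10⁸)/(448×10⁻⁹) = 4.434×10⁻¹⁹ J.
Energy delivered: (2.80 mW)(395.4 s) = 1.107 J.
Photons incident: 1.107 / 4.434×10⁻¹⁹ = 2.497×10¹⁸, i.e. 2.497×10¹⁸/6.022×10²³ = 4.146×10⁻⁶ mol.
Fraction absorbed: 1 − 35.2/100 = 0.6480.
Photons absorbed: 0.6480 × 4.146×10⁻⁶ = 2.687×10⁻⁶ mol.
Φ = 1.903×10⁻⁶ mol / 2.687×10⁻⁶ mol photons = 0.71.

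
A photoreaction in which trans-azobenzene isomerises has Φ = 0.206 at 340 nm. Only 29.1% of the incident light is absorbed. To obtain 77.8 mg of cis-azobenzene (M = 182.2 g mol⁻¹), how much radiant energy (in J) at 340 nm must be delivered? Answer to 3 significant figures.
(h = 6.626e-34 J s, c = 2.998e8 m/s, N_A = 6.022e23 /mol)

Product: 77.8 mg / 182.2 g mol⁻¹ = 4.270e-4 mol.
Photons that must be absorbed: 4.270e-4 / 0.206 = 0.002073 mol.
Incident photons needed: 0.002073 / 0.291 = 0.007124 mol.
Photon energy: hc/λ = 5.843e-19 J; per mole, 3.519e5 J mol⁻¹.
Energy required: 0.007124 × 3.519e5 = 2510 J.

2510 J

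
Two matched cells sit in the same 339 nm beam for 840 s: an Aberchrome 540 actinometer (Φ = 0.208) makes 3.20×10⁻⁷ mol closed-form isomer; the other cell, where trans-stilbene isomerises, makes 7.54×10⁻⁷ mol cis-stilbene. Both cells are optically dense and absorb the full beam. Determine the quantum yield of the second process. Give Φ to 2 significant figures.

Φ = 0.49

Photons absorbed by the actinometer: 3.20×10⁻⁷ / 0.208 = 1.538×10⁻⁶ mol.
Φ(unknown) = 7.54×10⁻⁷ / 1.538×10⁻⁶ = 0.49.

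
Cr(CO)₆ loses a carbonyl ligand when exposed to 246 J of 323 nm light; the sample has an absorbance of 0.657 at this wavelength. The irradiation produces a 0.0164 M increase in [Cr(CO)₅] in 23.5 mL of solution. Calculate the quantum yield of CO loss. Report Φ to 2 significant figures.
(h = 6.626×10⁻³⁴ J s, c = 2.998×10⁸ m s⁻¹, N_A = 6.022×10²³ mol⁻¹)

Φ = 0.74

Product: (0.0164 M)(0.0235 L) = 3.854×10⁻⁴ mol.
Photon energy at 323 nm: hc/λ = (6.626×10⁻³⁴)(2.998×10⁸)/(323×10⁻⁹) = 6.150×10⁻¹⁹ J.
Photons incident: 246 / 6.150×10⁻¹⁹ = 4.000×10²⁰, i.e. 4.000×10²⁰/6.022×10²³ = 6.642×10⁻⁴ mol.
Fraction absorbed: 1 − 10^(−0.657) = 0.7797.
Photons absorbed: 0.7797 × 6.642×10⁻⁴ = 5.179×10⁻⁴ mol.
Φ = 3.854×10⁻⁴ mol / 5.179×10⁻⁴ mol photons = 0.74.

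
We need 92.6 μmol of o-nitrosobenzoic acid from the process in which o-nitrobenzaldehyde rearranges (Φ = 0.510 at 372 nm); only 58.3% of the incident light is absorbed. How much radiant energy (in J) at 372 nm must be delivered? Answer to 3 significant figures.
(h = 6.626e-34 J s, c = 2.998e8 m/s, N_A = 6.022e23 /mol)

100 J

Product: 92.6 μmol = 9.26e-5 mol.
Photons that must be absorbed: 9.26e-5 / 0.510 = 1.816e-4 mol.
Incident photons needed: 1.816e-4 / 0.583 = 3.115e-4 mol.
Photon energy: hc/λ = 5.340e-19 J; per mole, 3.216e5 J mol⁻¹.
Energy required: 3.115e-4 × 3.216e5 = 100 J.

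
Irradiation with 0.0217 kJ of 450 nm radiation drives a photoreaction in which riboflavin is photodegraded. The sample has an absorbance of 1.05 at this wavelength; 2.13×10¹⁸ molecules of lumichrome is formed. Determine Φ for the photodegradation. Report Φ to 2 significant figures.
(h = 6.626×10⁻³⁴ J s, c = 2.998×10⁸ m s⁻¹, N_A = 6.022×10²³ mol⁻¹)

Φ = 0.048

Product: 2.13×10¹⁸ / 6.022×10²³ = 3.537×10⁻⁶ mol.
Photon energy at 450 nm: hc/λ = (6.626×10⁻³⁴)(2.998×10⁸)/(450×10⁻⁹) = 4.414×10⁻¹⁹ J.
Incident energy: 0.0217 kJ = 21.7 J.
Photons incident: 21.7 / 4.414×10⁻¹⁹ = 4.916×10¹⁹, i.e. 4.916×10¹⁹/6.022×10²³ = 8.163×10⁻⁵ mol.
Fraction absorbed: 1 − 10^(−1.05) = 0.9109.
Photons absorbed: 0.9109 × 8.163×10⁻⁵ = 7.436×10⁻⁵ mol.
Φ = 3.537×10⁻⁶ mol / 7.436×10⁻⁵ mol photons = 0.048.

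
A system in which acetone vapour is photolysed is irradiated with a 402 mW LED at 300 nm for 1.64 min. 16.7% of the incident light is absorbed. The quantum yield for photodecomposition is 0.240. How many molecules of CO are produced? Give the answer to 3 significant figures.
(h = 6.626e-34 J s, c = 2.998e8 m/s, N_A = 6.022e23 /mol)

2.39e18 molecules

Photon energy at 300 nm: hc/λ = (6.626e-34)(2.998e8)/(300e-9) = 6.622e-19 J.
Energy delivered: (402 mW)(98.4 s) = 39.56 J.
Photons incident: 39.56 / 6.622e-19 = 5.974e19, i.e. 5.974e19/6.022e23 = 9.920e-5 mol.
Photons absorbed: 0.167 × 9.920e-5 = 1.657e-5 mol.
Product: Φ × n_abs = 0.240 × 1.657e-5 = 3.977e-6 mol.
As a count: 3.977e-6 × 6.022e23 = 2.39e18.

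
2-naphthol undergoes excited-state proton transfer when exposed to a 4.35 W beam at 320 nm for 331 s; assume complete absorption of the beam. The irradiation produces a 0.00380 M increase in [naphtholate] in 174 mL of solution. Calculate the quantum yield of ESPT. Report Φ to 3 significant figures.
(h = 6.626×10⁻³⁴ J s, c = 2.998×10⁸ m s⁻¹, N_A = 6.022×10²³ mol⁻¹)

Product: (0.00380 M)(0.174 L) = 6.612×10⁻⁴ mol.
Photon energy at 320 nm: hc/λ = (6.626×10⁻³⁴)(2.998×10⁸)/(320×10⁻⁹) = 6.208×10⁻¹⁹ J.
Energy delivered: (4.35 W)(331 s) = 1440 J.
Photons incident: 1440 / 6.208×10⁻¹⁹ = 2.320×10²¹, i.e. 2.320×10²¹/6.022×10²³ = 0.003853 mol.
Φ = 6.612×10⁻⁴ mol / 0.003853 mol photons = 0.172.

Φ = 0.172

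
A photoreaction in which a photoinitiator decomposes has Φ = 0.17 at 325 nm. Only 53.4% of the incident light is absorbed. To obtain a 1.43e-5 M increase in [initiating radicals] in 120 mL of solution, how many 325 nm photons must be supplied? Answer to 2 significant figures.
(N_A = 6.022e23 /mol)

1.1e19 photons

Product: (1.43e-5 M)(0.12 L) = 1.716e-6 mol.
Photons that must be absorbed: 1.716e-6 / 0.17 = 1.009e-5 mol.
Incident photons needed: 1.009e-5 / 0.534 = 1.890e-5 mol.
Photon count: 1.890e-5 × 6.022e23 = 1.1e19.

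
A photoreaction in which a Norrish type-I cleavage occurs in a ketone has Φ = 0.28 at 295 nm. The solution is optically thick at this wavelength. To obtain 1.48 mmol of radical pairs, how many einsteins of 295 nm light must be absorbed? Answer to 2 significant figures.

0.0053 einstein

Product: 1.48 mmol = 0.00148 mol.
Photons that must be absorbed: 0.00148 / 0.28 = 0.005286 mol.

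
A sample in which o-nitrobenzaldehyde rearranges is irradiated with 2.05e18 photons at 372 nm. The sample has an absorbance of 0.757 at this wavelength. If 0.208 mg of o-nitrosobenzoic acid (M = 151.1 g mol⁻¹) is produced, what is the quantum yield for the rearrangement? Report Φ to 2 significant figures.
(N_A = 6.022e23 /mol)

Product: 0.208 mg / 151.1 g mol⁻¹ = 1.377e-6 mol.
Moles of photons: 2.05e18 / 6.022e23 = 3.404e-6 mol.
Fraction absorbed: 1 − 10^(−0.757) = 0.8250.
Photons absorbed: 0.8250 × 3.404e-6 = 2.808e-6 mol.
Φ = 1.377e-6 mol / 2.808e-6 mol photons = 0.49.

Φ = 0.49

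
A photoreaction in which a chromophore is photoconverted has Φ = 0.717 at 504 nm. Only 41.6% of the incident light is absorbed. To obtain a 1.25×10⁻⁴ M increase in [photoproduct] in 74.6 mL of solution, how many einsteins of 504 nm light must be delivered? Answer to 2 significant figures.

Product: (1.25×10⁻⁴ M)(0.0746 L) = 9.325×10⁻⁶ mol.
Photons that must be absorbed: 9.325×10⁻⁶ / 0.717 = 1.301×10⁻⁵ mol.
Incident photons needed: 1.301×10⁻⁵ / 0.416 = 3.127×10⁻⁵ mol.

3.1×10⁻⁵ einstein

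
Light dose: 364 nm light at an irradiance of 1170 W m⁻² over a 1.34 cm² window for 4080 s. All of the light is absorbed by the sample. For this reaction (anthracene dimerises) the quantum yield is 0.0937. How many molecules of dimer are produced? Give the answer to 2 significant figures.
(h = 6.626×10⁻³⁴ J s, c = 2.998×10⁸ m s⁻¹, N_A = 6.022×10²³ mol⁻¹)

1.1×10²⁰ molecules

Photon energy at 364 nm: hc/λ = (6.626×10⁻³⁴)(2.998×10⁸)/(364×10⁻⁹) = 5.457×10⁻¹⁹ J.
Energy delivered: (1170 W m⁻²)(1.34×10⁻⁴ m²)(4080 s) = 639.7 J.
Photons incident: 639.7 / 5.457×10⁻¹⁹ = 1.172×10²¹, i.e. 1.172×10²¹/6.022×10²³ = 0.001946 mol.
Product: Φ × n_abs = 0.0937 × 0.001946 = 1.823×10⁻⁴ mol.
As a count: 1.823×10⁻⁴ × 6.022×10²³ = 1.1×10²⁰.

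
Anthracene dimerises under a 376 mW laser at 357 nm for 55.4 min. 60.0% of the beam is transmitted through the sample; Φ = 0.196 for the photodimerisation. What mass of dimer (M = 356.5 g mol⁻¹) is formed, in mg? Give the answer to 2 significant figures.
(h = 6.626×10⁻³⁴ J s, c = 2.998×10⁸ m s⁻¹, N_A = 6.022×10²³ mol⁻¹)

Photon energy at 357 nm: hc/λ = (6.626×10⁻³⁴)(2.998×10⁸)/(357×10⁻⁹) = 5.564×10⁻¹⁹ J.
Energy delivered: (376 mW)(3324 s) = 1250 J.
Photons incident: 1250 / 5.564×10⁻¹⁹ = 2.247×10²¹, i.e. 2.247×10²¹/6.022×10²³ = 0.003731 mol.
Fraction absorbed: 1 − 60.0/100 = 0.4000.
Photons absorbed: 0.4000 × 0.003731 = 0.001492 mol.
Product: Φ × n_abs = 0.196 × 0.001492 = 2.924×10⁻⁴ mol.
Mass: 2.924×10⁻⁴ × 356.5 = 0.1042 g = 100 mg.

100 mg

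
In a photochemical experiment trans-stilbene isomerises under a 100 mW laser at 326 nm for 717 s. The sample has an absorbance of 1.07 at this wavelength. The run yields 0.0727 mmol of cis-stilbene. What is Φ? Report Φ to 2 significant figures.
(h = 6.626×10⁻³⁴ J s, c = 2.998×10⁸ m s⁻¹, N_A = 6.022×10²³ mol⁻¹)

Φ = 0.41

Product: 0.0727 mmol = 7.27×10⁻⁵ mol.
Photon energy at 326 nm: hc/λ = (6.626×10⁻³⁴)(2.998×10⁸)/(326×10⁻⁹) = 6.093×10⁻¹⁹ J.
Energy delivered: (100 mW)(717 s) = 71.70 J.
Photons incident: 71.70 / 6.093×10⁻¹⁹ = 1.177×10²⁰, i.e. 1.177×10²⁰/6.022×10²³ = 1.955×10⁻⁴ mol.
Fraction absorbed: 1 − 10^(−1.07) = 0.9149.
Photons absorbed: 0.9149 × 1.955×10⁻⁴ = 1.789×10⁻⁴ mol.
Φ = 7.27×10⁻⁵ mol / 1.789×10⁻⁴ mol photons = 0.41.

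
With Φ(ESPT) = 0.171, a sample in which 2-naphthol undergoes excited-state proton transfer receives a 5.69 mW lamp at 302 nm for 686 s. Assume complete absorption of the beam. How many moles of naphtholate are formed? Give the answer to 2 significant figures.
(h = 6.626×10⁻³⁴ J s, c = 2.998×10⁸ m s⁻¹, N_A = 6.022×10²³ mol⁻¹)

Photon energy at 302 nm: hc/λ = (6.626×10⁻³⁴)(2.998×10⁸)/(302×10⁻⁹) = 6.578×10⁻¹⁹ J.
Energy delivered: (5.69 mW)(686 s) = 3.903 J.
Photons incident: 3.903 / 6.578×10⁻¹⁹ = 5.933×10¹⁸, i.e. 5.933×10¹⁸/6.022×10²³ = 9.852×10⁻⁶ mol.
Product: Φ × n_abs = 0.171 × 9.852×10⁻⁶ = 1.685×10⁻⁶ mol.

1.7×10⁻⁶ mol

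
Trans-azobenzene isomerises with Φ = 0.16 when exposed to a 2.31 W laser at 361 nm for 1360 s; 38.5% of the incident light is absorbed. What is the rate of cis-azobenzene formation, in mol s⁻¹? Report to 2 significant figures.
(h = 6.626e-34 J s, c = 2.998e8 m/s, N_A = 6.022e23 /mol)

Photon energy at 361 nm: hc/λ = (6.626e-34)(2.998e8)/(361e-9) = 5.503e-19 J.
Energy delivered: (2.31 W)(1360 s) = 3142 J.
Photons incident: 3142 / 5.503e-19 = 5.710e21, i.e. 5.710e21/6.022e23 = 0.009482 mol.
Photons absorbed: 0.385 × 0.009482 = 0.003651 mol.
Product formed: 0.16 × 0.003651 = 5.842e-4 mol.
Rate: 5.842e-4 / 1360 s = 4.3e-7 mol s⁻¹.

4.3e-7 mol s⁻¹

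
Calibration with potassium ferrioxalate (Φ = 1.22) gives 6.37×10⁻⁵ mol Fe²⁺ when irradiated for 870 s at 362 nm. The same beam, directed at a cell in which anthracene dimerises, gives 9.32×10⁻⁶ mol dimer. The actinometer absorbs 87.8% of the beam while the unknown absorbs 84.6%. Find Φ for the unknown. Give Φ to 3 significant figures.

Φ = 0.185

Photons absorbed by the actinometer: 6.37×10⁻⁵ / 1.22 = 5.221×10⁻⁵ mol.
Incident flux: 5.221×10⁻⁵ / 0.878 = 5.946×10⁻⁵ einstein.
Absorbed by unknown: 0.846 × 5.946×10⁻⁵ = 5.030×10⁻⁵ mol.
Φ(unknown) = 9.32×10⁻⁶ / 5.030×10⁻⁵ = 0.185.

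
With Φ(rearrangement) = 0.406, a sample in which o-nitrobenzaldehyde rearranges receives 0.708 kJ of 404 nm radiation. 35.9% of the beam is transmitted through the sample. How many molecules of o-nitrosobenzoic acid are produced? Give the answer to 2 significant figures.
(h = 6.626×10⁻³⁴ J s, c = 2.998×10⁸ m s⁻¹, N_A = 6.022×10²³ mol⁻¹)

3.7×10²⁰ molecules

Photon energy at 404 nm: hc/λ = (6.626×10⁻³⁴)(2.998×10⁸)/(404×10⁻⁹) = 4.917×10⁻¹⁹ J.
Incident energy: 0.708 kJ = 708 J.
Photons incident: 708 / 4.917×10⁻¹⁹ = 1.440×10²¹, i.e. 1.440×10²¹/6.022×10²³ = 0.002391 mol.
Fraction absorbed: 1 − 35.9/100 = 0.6410.
Photons absorbed: 0.6410 × 0.002391 = 0.001533 mol.
Product: Φ × n_abs = 0.406 × 0.001533 = 6.224×10⁻⁴ mol.
As a count: 6.224×10⁻⁴ × 6.022×10²³ = 3.7×10²⁰.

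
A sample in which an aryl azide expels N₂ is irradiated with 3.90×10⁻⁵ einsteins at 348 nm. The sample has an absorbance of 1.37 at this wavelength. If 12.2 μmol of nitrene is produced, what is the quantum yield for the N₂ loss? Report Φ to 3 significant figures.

Product: 12.2 μmol = 1.22×10⁻⁵ mol.
Fraction absorbed: 1 − 10^(−1.37) = 0.9573.
Photons absorbed: 0.9573 × 3.90×10⁻⁵ = 3.733×10⁻⁵ mol.
Φ = 1.22×10⁻⁵ mol / 3.733×10⁻⁵ mol photons = 0.327.

Φ = 0.327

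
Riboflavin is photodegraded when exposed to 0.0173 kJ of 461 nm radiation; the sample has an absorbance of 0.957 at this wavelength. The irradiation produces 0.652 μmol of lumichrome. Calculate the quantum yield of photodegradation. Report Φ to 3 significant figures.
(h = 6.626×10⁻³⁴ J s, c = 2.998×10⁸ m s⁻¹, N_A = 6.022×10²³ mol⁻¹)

Φ = 0.0110

Product: 0.652 μmol = 6.52×10⁻⁷ mol.
Photon energy at 461 nm: hc/λ = (6.626×10⁻³⁴)(2.998×10⁸)/(461×10⁻⁹) = 4.309×10⁻¹⁹ J.
Incident energy: 0.0173 kJ = 17.3 J.
Photons incident: 17.3 / 4.309×10⁻¹⁹ = 4.015×10¹⁹, i.e. 4.015×10¹⁹/6.022×10²³ = 6.667×10⁻⁵ mol.
Fraction absorbed: 1 − 10^(−0.957) = 0.8896.
Photons absorbed: 0.8896 × 6.667×10⁻⁵ = 5.931×10⁻⁵ mol.
Φ = 6.52×10⁻⁷ mol / 5.931×10⁻⁵ mol photons = 0.0110.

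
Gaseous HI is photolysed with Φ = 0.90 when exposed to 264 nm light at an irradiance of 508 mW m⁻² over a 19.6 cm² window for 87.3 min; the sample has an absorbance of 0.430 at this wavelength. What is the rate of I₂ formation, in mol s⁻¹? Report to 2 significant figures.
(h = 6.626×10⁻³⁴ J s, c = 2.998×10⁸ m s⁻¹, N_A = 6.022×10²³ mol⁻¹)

Photon energy at 264 nm: hc/λ = (6.626×10⁻³⁴)(2.998×10⁸)/(264×10⁻⁹) = 7.525×10⁻¹⁹ J.
Energy delivered: (508 mW m⁻²)(19.6×10⁻⁴ m²)(5238 s) = 5.215 J.
Photons incident: 5.215 / 7.525×10⁻¹⁹ = 6.930×10¹⁸, i.e. 6.930×10¹⁸/6.022×10²³ = 1.151×10⁻⁵ mol.
Fraction absorbed: 1 − 10^(−0.430) = 0.6285.
Photons absorbed: 0.6285 × 1.151×10⁻⁵ = 7.234×10⁻⁶ mol.
Product formed: 0.90 × 7.234×10⁻⁶ = 6.511×10⁻⁶ mol.
Rate: 6.511×10⁻⁶ / 5238 s = 1.2×10⁻⁹ mol s⁻¹.

1.2×10⁻⁹ mol s⁻¹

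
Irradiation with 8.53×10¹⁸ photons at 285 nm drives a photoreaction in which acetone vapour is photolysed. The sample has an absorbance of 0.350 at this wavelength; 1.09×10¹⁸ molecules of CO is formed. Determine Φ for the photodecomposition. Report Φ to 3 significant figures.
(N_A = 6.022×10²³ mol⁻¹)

Φ = 0.231

Product: 1.09×10¹⁸ / 6.022×10²³ = 1.810×10⁻⁶ mol.
Moles of photons: 8.53×10¹⁸ / 6.022×10²³ = 1.416×10⁻⁵ mol.
Fraction absorbed: 1 − 10^(−0.350) = 0.5533.
Photons absorbed: 0.5533 × 1.416×10⁻⁵ = 7.835×10⁻⁶ mol.
Φ = 1.810×10⁻⁶ mol / 7.835×10⁻⁶ mol photons = 0.231.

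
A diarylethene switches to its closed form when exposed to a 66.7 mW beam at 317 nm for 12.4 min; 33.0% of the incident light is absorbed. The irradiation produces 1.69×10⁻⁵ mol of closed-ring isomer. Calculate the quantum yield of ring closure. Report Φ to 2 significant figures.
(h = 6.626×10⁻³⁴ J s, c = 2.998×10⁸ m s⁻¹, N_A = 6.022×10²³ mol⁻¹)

Φ = 0.39

Photon energy at 317 nm: hc/λ = (6.626×10⁻³⁴)(2.998×10⁸)/(317×10⁻⁹) = 6.266×10⁻¹⁹ J.
Energy delivered: (66.7 mW)(744 s) = 49.62 J.
Photons incident: 49.62 / 6.266×10⁻¹⁹ = 7.919×10¹⁹, i.e. 7.919×10¹⁹/6.022×10²³ = 1.315×10⁻⁴ mol.
Photons absorbed: 0.330 × 1.315×10⁻⁴ = 4.340×10⁻⁵ mol.
Φ = 1.69×10⁻⁵ mol / 4.340×10⁻⁵ mol photons = 0.39.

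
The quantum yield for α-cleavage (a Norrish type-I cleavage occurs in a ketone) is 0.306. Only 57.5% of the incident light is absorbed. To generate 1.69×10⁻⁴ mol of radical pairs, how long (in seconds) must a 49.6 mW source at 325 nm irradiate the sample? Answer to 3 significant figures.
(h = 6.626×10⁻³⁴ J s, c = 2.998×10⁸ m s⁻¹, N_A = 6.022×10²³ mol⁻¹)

t ≈ 7130 s

Photons that must be absorbed: 1.69×10⁻⁴ / 0.306 = 5.523×10⁻⁴ mol.
Incident photons needed: 5.523×10⁻⁴ / 0.575 = 9.605×10⁻⁴ mol.
Photon energy: hc/λ = 6.112×10⁻¹⁹ J; per mole, 3.681×10⁵ J mol⁻¹.
Energy required: 9.605×10⁻⁴ × 3.681×10⁵ = 353.6 J.
Time: 353.6 J / 0.0496 W = 7130 s.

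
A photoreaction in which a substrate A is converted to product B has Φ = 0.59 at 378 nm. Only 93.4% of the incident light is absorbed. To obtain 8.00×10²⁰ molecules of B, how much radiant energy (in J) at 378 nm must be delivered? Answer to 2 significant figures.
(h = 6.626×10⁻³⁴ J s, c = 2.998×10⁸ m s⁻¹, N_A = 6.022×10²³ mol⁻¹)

Product: 8.00×10²⁰ / 6.022×10²³ = 0.001328 mol.
Photons that must be absorbed: 0.001328 / 0.59 = 0.002251 mol.
Incident photons needed: 0.002251 / 0.934 = 0.002410 mol.
Photon energy: hc/λ = 5.255×10⁻¹⁹ J; per mole, 3.165×10⁵ J mol⁻¹.
Energy required: 0.002410 × 3.165×10⁵ = 760 J.

760 J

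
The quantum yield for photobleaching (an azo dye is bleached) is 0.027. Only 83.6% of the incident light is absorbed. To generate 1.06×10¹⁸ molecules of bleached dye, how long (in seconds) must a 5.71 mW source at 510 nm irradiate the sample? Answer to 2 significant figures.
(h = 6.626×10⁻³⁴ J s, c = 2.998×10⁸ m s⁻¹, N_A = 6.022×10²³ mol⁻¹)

Product: 1.06×10¹⁸ / 6.022×10²³ = 1.760×10⁻⁶ mol.
Photons that must be absorbed: 1.760×10⁻⁶ / 0.027 = 6.519×10⁻⁵ mol.
Incident photons needed: 6.519×10⁻⁵ / 0.836 = 7.798×10⁻⁵ mol.
Photon energy: hc/λ = 3.895×10⁻¹⁹ J; per mole, 2.346×10⁵ J mol⁻¹.
Energy required: 7.798×10⁻⁵ × 2.346×10⁵ = 18.29 J.
Time: 18.29 J / 0.00571 W = 3200 s.

t ≈ 3200 s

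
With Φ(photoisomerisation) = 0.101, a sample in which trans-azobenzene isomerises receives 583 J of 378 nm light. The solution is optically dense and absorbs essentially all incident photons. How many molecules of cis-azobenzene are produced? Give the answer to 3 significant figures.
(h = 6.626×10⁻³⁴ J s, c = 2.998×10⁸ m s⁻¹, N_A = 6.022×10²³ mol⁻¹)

Photon energy at 378 nm: hc/λ = (6.626×10⁻³⁴)(2.998×10⁸)/(378×10⁻⁹) = 5.255×10⁻¹⁹ J.
Photons incident: 583 / 5.255×10⁻¹⁹ = 1.109×10²¹, i.e. 1.109×10²¹/6.022×10²³ = 0.001842 mol.
Product: Φ × n_abs = 0.101 × 0.001842 = 1.860×10⁻⁴ mol.
As a count: 1.860×10⁻⁴ × 6.022×10²³ = 1.12×10²⁰.

1.12×10²⁰ molecules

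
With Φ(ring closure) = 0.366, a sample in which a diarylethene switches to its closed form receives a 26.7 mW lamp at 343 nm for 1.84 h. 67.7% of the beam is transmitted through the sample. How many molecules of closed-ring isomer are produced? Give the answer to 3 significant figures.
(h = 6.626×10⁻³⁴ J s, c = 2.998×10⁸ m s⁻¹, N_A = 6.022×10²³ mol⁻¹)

Photon energy at 343 nm: hc/λ = (6.626×10⁻³⁴)(2.998×10⁸)/(343×10⁻⁹) = 5.791×10⁻¹⁹ J.
Energy delivered: (26.7 mW)(6624 s) = 176.9 J.
Photons incident: 176.9 / 5.791×10⁻¹⁹ = 3.055×10²⁰, i.e. 3.055×10²⁰/6.022×10²³ = 5.073×10⁻⁴ mol.
Fraction absorbed: 1 − 67.7/100 = 0.3230.
Photons absorbed: 0.3230 × 5.073×10⁻⁴ = 1.639×10⁻⁴ mol.
Product: Φ × n_abs = 0.366 × 1.639×10⁻⁴ = 5.999×10⁻⁵ mol.
As a count: 5.999×10⁻⁵ × 6.022×10²³ = 3.61×10¹⁹.

3.61×10¹⁹ molecules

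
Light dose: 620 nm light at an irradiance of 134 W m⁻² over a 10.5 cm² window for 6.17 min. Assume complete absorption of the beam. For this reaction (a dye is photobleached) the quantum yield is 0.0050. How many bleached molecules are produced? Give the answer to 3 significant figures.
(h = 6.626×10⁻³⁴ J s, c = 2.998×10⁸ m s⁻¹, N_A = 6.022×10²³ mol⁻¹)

8.13×10¹⁷ bleached molecules

Photon energy at 620 nm: hc/λ = (6.626×10⁻³⁴)(2.998×10⁸)/(620×10⁻⁹) = 3.204×10⁻¹⁹ J.
Energy delivered: (134 W m⁻²)(10.5×10⁻⁴ m²)(370.2 s) = 52.09 J.
Photons incident: 52.09 / 3.204×10⁻¹⁹ = 1.626×10²⁰, i.e. 1.626×10²⁰/6.022×10²³ = 2.700×10⁻⁴ mol.
Product: Φ × n_abs = 0.0050 × 2.700×10⁻⁴ = 1.350×10⁻⁶ mol.
As a count: 1.350×10⁻⁶ × 6.022×10²³ = 8.13×10¹⁷.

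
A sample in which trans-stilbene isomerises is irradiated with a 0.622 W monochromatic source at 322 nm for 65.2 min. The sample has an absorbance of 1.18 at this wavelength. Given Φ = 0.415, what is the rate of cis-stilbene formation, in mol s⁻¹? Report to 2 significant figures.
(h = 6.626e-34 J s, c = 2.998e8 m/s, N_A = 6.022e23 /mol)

Photon energy at 322 nm: hc/λ = (6.626e-34)(2.998e8)/(322e-9) = 6.169e-19 J.
Energy delivered: (0.622 W)(3912 s) = 2433 J.
Photons incident: 2433 / 6.169e-19 = 3.944e21, i.e. 3.944e21/6.022e23 = 0.006549 mol.
Fraction absorbed: 1 − 10^(−1.18) = 0.9339.
Photons absorbed: 0.9339 × 0.006549 = 0.006116 mol.
Product formed: 0.415 × 0.006116 = 0.002538 mol.
Rate: 0.002538 / 3912 s = 6.5e-7 mol s⁻¹.

6.5e-7 mol s⁻¹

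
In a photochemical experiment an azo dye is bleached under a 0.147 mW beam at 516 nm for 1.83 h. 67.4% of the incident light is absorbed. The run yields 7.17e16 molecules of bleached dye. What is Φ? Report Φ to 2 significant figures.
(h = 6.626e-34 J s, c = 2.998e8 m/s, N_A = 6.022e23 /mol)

Φ = 0.042

Product: 7.17e16 / 6.022e23 = 1.191e-7 mol.
Photon energy at 516 nm: hc/λ = (6.626e-34)(2.998e8)/(516e-9) = 3.850e-19 J.
Energy delivered: (0.147 mW)(6588 s) = 0.9684 J.
Photons incident: 0.9684 / 3.850e-19 = 2.515e18, i.e. 2.515e18/6.022e23 = 4.176e-6 mol.
Photons absorbed: 0.674 × 4.176e-6 = 2.815e-6 mol.
Φ = 1.191e-7 mol / 2.815e-6 mol photons = 0.042.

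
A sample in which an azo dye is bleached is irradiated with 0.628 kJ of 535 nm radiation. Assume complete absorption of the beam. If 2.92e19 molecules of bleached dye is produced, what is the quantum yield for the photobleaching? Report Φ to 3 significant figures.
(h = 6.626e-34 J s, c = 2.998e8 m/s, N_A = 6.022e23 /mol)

Product: 2.92e19 / 6.022e23 = 4.849e-5 mol.
Photon energy at 535 nm: hc/λ = (6.626e-34)(2.998e8)/(535e-9) = 3.713e-19 J.
Incident energy: 0.628 kJ = 628 J.
Photons incident: 628 / 3.713e-19 = 1.691e21, i.e. 1.691e21/6.022e23 = 0.002808 mol.
Φ = 4.849e-5 mol / 0.002808 mol photons = 0.0173.

Φ = 0.0173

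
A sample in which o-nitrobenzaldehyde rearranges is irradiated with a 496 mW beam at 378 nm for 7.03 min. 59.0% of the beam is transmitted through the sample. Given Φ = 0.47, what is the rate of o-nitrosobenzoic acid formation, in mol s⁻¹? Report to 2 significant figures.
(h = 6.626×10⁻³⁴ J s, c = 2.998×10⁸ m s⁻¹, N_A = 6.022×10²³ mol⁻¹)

Photon energy at 378 nm: hc/λ = (6.626×10⁻³⁴)(2.998×10⁸)/(378×10⁻⁹) = 5.255×10⁻¹⁹ J.
Energy delivered: (496 mW)(421.8 s) = 209.2 J.
Photons incident: 209.2 / 5.255×10⁻¹⁹ = 3.981×10²⁰, i.e. 3.981×10²⁰/6.022×10²³ = 6.611×10⁻⁴ mol.
Fraction absorbed: 1 − 59.0/100 = 0.4100.
Photons absorbed: 0.4100 × 6.611×10⁻⁴ = 2.711×10⁻⁴ mol.
Product formed: 0.47 × 2.711×10⁻⁴ = 1.274×10⁻⁴ mol.
Rate: 1.274×10⁻⁴ / 421.8 s = 3.0×10⁻⁷ mol s⁻¹.

3.0×10⁻⁷ mol s⁻¹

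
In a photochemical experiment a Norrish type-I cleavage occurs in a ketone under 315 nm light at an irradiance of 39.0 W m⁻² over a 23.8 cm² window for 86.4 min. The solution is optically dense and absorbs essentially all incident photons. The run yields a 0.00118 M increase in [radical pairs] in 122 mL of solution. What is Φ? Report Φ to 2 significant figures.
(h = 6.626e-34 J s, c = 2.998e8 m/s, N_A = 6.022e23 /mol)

Φ = 0.11

Product: (0.00118 M)(0.122 L) = 1.440e-4 mol.
Photon energy at 315 nm: hc/λ = (6.626e-34)(2.998e8)/(315e-9) = 6.306e-19 J.
Energy delivered: (39.0 W m⁻²)(23.8e-4 m²)(5184 s) = 481.2 J.
Photons incident: 481.2 / 6.306e-19 = 7.631e20, i.e. 7.631e20/6.022e23 = 0.001267 mol.
Φ = 1.440e-4 mol / 0.001267 mol photons = 0.11.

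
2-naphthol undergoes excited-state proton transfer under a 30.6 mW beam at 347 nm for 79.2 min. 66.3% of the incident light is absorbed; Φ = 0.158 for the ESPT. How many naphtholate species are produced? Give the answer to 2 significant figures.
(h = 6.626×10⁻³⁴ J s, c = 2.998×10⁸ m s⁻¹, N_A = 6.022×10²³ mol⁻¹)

Photon energy at 347 nm: hc/λ = (6.626×10⁻³⁴)(2.998×10⁸)/(347×10⁻⁹) = 5.725×10⁻¹⁹ J.
Energy delivered: (30.6 mW)(4752 s) = 145.4 J.
Photons incident: 145.4 / 5.725×10⁻¹⁹ = 2.540×10²⁰, i.e. 2.540×10²⁰/6.022×10²³ = 4.218×10⁻⁴ mol.
Photons absorbed: 0.663 × 4.218×10⁻⁴ = 2.797×10⁻⁴ mol.
Product: Φ × n_abs = 0.158 × 2.797×10⁻⁴ = 4.419×10⁻⁵ mol.
As a count: 4.419×10⁻⁵ × 6.022×10²³ = 2.7×10¹⁹.

2.7×10¹⁹ species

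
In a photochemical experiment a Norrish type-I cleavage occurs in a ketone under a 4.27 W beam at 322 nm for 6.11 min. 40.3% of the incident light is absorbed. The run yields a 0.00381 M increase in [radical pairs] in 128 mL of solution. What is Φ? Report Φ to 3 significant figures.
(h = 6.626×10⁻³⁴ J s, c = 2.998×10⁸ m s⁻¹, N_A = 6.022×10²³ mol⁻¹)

Product: (0.00381 M)(0.128 L) = 4.877×10⁻⁴ mol.
Photon energy at 322 nm: hc/λ = (6.626×10⁻³⁴)(2.998×10⁸)/(322×10⁻⁹) = 6.169×10⁻¹⁹ J.
Energy delivered: (4.27 W)(366.6 s) = 1565 J.
Photons incident: 1565 / 6.169×10⁻¹⁹ = 2.537×10²¹, i.e. 2.537×10²¹/6.022×10²³ = 0.004213 mol.
Photons absorbed: 0.403 × 0.004213 = 0.001698 mol.
Φ = 4.877×10⁻⁴ mol / 0.001698 mol photons = 0.287.

Φ = 0.287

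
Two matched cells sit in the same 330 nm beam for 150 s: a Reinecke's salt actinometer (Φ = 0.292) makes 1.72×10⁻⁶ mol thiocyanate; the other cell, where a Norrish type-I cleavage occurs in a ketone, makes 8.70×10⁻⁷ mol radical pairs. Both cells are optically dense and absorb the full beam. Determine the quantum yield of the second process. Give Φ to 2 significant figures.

Φ = 0.15

Photons absorbed by the actinometer: 1.72×10⁻⁶ / 0.292 = 5.890×10⁻⁶ mol.
Φ(unknown) = 8.70×10⁻⁷ / 5.890×10⁻⁶ = 0.15.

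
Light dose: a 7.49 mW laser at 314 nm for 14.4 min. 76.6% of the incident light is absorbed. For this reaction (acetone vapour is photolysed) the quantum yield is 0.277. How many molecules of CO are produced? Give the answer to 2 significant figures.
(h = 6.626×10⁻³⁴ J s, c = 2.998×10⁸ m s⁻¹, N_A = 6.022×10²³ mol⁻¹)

2.2×10¹⁸ molecules

Photon energy at 314 nm: hc/λ = (6.626×10⁻³⁴)(2.998×10⁸)/(314×10⁻⁹) = 6.326×10⁻¹⁹ J.
Energy delivered: (7.49 mW)(864 s) = 6.471 J.
Photons incident: 6.471 / 6.326×10⁻¹⁹ = 1.023×10¹⁹, i.e. 1.023×10¹⁹/6.022×10²³ = 1.699×10⁻⁵ mol.
Photons absorbed: 0.766 × 1.699×10⁻⁵ = 1.301×10⁻⁵ mol.
Product: Φ × n_abs = 0.277 × 1.301×10⁻⁵ = 3.604×10⁻⁶ mol.
As a count: 3.604×10⁻⁶ × 6.022×10²³ = 2.2×10¹⁸.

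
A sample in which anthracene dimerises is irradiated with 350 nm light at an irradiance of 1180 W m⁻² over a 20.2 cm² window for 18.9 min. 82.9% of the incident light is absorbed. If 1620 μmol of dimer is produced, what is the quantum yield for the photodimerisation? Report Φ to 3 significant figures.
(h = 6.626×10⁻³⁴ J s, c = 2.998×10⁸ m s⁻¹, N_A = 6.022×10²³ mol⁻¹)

Φ = 0.247

Product: 1620 μmol = 0.00162 mol.
Photon energy at 350 nm: hc/λ = (6.626×10⁻³⁴)(2.998×10⁸)/(350×10⁻⁹) = 5.676×10⁻¹⁹ J.
Energy delivered: (1180 W m⁻²)(20.2×10⁻⁴ m²)(1134 s) = 2703 J.
Photons incident: 2703 / 5.676×10⁻¹⁹ = 4.762×10²¹, i.e. 4.762×10²¹/6.022×10²³ = 0.007908 mol.
Photons absorbed: 0.829 × 0.007908 = 0.006556 mol.
Φ = 0.00162 mol / 0.006556 mol photons = 0.247.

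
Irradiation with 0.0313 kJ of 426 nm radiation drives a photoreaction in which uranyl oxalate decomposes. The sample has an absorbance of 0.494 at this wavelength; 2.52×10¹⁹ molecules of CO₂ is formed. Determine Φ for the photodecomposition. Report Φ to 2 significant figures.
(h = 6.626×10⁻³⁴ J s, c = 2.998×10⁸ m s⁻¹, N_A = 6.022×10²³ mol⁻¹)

Product: 2.52×10¹⁹ / 6.022×10²³ = 4.185×10⁻⁵ mol.
Photon energy at 426 nm: hc/λ = (6.626×10⁻³⁴)(2.998×10⁸)/(426×10⁻⁹) = 4.663×10⁻¹⁹ J.
Incident energy: 0.0313 kJ = 31.3 J.
Photons incident: 31.3 / 4.663×10⁻¹⁹ = 6.712×10¹⁹, i.e. 6.712×10¹⁹/6.022×10²³ = 1.115×10⁻⁴ mol.
Fraction absorbed: 1 − 10^(−0.494) = 0.6794.
Photons absorbed: 0.6794 × 1.115×10⁻⁴ = 7.575×10⁻⁵ mol.
Φ = 4.185×10⁻⁵ mol / 7.575×10⁻⁵ mol photons = 0.55.

Φ = 0.55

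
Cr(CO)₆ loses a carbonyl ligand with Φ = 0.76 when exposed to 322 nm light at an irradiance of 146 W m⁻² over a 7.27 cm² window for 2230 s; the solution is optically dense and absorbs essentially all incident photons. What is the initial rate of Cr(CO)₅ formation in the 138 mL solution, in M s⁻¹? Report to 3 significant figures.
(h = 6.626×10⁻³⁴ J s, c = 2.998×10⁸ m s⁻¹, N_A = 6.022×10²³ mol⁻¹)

1.57×10⁻⁶ M s⁻¹

Photon energy at 322 nm: hc/λ = (6.626×10⁻³⁴)(2.998×10⁸)/(322×10⁻⁹) = 6.169×10⁻¹⁹ J.
Energy delivered: (146 W m⁻²)(7.27×10⁻⁴ m²)(2230 s) = 236.7 J.
Photons incident: 236.7 / 6.169×10⁻¹⁹ = 3.837×10²⁰, i.e. 3.837×10²⁰/6.022×10²³ = 6.372×10⁻⁴ mol.
Product formed: 0.76 × 6.372×10⁻⁴ = 4.843×10⁻⁴ mol.
Rate: 4.843×10⁻⁴ mol / (2230 s × 0.138 L) = 1.57×10⁻⁶ M s⁻¹.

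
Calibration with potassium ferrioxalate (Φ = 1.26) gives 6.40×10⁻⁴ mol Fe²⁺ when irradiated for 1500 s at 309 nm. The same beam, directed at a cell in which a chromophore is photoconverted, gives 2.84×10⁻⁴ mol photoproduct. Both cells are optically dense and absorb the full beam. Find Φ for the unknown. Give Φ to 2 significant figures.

Φ = 0.56

Photons absorbed by the actinometer: 6.40×10⁻⁴ / 1.26 = 5.079×10⁻⁴ mol.
Φ(unknown) = 2.84×10⁻⁴ / 5.079×10⁻⁴ = 0.56.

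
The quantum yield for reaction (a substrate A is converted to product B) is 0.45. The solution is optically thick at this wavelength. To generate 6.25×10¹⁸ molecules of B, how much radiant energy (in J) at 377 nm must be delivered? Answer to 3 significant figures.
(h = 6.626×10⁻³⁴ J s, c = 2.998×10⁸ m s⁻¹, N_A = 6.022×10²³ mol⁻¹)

Product: 6.25×10¹⁸ / 6.022×10²³ = 1.038×10⁻⁵ mol.
Photons that must be absorbed: 1.038×10⁻⁵ / 0.45 = 2.307×10⁻⁵ mol.
Photon energy: hc/λ = 5.269×10⁻¹⁹ J; per mole, 3.173×10⁵ J mol⁻¹.
Energy required: 2.307×10⁻⁵ × 3.173×10⁵ = 7.32 J.

7.32 J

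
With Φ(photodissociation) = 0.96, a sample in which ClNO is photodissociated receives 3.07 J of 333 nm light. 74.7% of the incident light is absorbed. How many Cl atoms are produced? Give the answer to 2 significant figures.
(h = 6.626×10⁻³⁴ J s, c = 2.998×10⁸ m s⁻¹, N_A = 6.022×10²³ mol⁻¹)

3.7×10¹⁸ atoms

Photon energy at 333 nm: hc/λ = (6.626×10⁻³⁴)(2.998×10⁸)/(333×10⁻⁹) = 5.965×10⁻¹⁹ J.
Photons incident: 3.07 / 5.965×10⁻¹⁹ = 5.147×10¹⁸, i.e. 5.147×10¹⁸/6.022×10²³ = 8.547×10⁻⁶ mol.
Photons absorbed: 0.747 × 8.547×10⁻⁶ = 6.385×10⁻⁶ mol.
Product: Φ × n_abs = 0.96 × 6.385×10⁻⁶ = 6.130×10⁻⁶ mol.
As a count: 6.130×10⁻⁶ × 6.022×10²³ = 3.7×10¹⁸.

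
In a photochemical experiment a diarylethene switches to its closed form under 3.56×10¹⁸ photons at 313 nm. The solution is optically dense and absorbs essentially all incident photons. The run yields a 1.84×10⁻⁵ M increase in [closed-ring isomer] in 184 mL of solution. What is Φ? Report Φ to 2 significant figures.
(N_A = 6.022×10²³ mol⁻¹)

Product: (1.84×10⁻⁵ M)(0.184 L) = 3.386×10⁻⁶ mol.
Moles of photons: 3.56×10¹⁸ / 6.022×10²³ = 5.912×10⁻⁶ mol.
Φ = 3.386×10⁻⁶ mol / 5.912×10⁻⁶ mol photons = 0.57.

Φ = 0.57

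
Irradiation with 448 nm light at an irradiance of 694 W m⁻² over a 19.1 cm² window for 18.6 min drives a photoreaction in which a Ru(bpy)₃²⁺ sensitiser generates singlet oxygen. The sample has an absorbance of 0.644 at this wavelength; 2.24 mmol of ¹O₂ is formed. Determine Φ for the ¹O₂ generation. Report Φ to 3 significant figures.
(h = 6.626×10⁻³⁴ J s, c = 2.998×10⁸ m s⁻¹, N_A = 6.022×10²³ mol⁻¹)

Product: 2.24 mmol = 0.00224 mol.
Photon energy at 448 nm: hc/λ = (6.626×10⁻³⁴)(2.998×10⁸)/(448×10⁻⁹) = 4.434×10⁻¹⁹ J.
Energy delivered: (694 W m⁻²)(19.1×10⁻⁴ m²)(1116 s) = 1479 J.
Photons incident: 1479 / 4.434×10⁻¹⁹ = 3.336×10²¹, i.e. 3.336×10²¹/6.022×10²³ = 0.005540 mol.
Fraction absorbed: 1 − 10^(−0.644) = 0.7730.
Photons absorbed: 0.7730 × 0.005540 = 0.004282 mol.
Φ = 0.00224 mol / 0.004282 mol photons = 0.523.

Φ = 0.523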